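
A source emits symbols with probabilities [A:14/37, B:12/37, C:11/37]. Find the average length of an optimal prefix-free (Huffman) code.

Huffman tree construction:
Combine smallest probabilities repeatedly
Resulting codes:
  A: 0 (length 1)
  B: 11 (length 2)
  C: 10 (length 2)
Average length = Σ p(s) × length(s) = 1.6216 bits


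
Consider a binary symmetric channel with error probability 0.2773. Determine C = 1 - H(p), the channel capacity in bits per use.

For BSC with error probability p:
C = 1 - H(p) where H(p) is binary entropy
H(0.2773) = -0.2773 × log₂(0.2773) - 0.7227 × log₂(0.7227)
H(p) = 0.8517
C = 1 - 0.8517 = 0.1483 bits/use


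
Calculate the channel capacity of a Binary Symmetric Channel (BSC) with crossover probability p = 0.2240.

For BSC with error probability p:
C = 1 - H(p) where H(p) is binary entropy
H(0.2240) = -0.2240 × log₂(0.2240) - 0.7760 × log₂(0.7760)
H(p) = 0.7674
C = 1 - 0.7674 = 0.2326 bits/use


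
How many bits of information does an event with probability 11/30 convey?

Information content I(x) = -log₂(p(x))
I = -log₂(11/30) = -log₂(0.3667)
I = 1.4475 bits


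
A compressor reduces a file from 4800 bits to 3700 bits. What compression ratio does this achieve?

Compression ratio = Original / Compressed
= 4800 / 3700 = 1.30:1


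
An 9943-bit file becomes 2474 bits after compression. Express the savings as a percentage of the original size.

Space savings = (1 - Compressed/Original) × 100%
= (1 - 2474/9943) × 100%
= 75.12%


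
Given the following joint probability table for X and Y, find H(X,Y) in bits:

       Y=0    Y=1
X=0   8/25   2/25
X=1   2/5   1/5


H(X,Y) = -Σ p(x,y) log₂ p(x,y)
  p(0,0)=8/25: -0.3200 × log₂(0.3200) = 0.5260
  p(0,1)=2/25: -0.0800 × log₂(0.0800) = 0.2915
  p(1,0)=2/5: -0.4000 × log₂(0.4000) = 0.5288
  p(1,1)=1/5: -0.2000 × log₂(0.2000) = 0.4644
H(X,Y) = 1.8107 bits


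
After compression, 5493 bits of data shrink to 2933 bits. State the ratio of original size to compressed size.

Compression ratio = Original / Compressed
= 5493 / 2933 = 1.87:1


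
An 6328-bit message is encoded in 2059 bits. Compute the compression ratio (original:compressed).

Compression ratio = Original / Compressed
= 6328 / 2059 = 3.07:1


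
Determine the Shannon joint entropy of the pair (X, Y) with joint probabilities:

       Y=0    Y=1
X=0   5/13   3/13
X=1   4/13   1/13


H(X,Y) = -Σ p(x,y) log₂ p(x,y)
  p(0,0)=5/13: -0.3846 × log₂(0.3846) = 0.5302
  p(0,1)=3/13: -0.2308 × log₂(0.2308) = 0.4882
  p(1,0)=4/13: -0.3077 × log₂(0.3077) = 0.5232
  p(1,1)=1/13: -0.0769 × log₂(0.0769) = 0.2846
H(X,Y) = 1.8262 bits


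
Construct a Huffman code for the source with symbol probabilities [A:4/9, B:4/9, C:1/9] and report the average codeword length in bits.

Huffman tree construction:
Combine smallest probabilities repeatedly
Resulting codes:
  A: 11 (length 2)
  B: 0 (length 1)
  C: 10 (length 2)
Average length = Σ p(s) × length(s) = 1.5556 bits


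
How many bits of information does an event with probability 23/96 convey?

Information content I(x) = -log₂(p(x))
I = -log₂(23/96) = -log₂(0.2396)
I = 2.0614 bits


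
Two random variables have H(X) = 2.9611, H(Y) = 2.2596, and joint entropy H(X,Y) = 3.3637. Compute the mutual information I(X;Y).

I(X;Y) = H(X) + H(Y) - H(X,Y)
I(X;Y) = 2.9611 + 2.2596 - 3.3637 = 1.857 bits


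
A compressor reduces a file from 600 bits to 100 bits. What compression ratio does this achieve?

Compression ratio = Original / Compressed
= 600 / 100 = 6.00:1


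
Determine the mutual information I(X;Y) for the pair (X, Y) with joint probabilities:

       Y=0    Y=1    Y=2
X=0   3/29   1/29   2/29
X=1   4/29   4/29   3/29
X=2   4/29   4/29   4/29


H(X) = 1.5275, H(Y) = 1.5782, H(X,Y) = 3.0818
I(X;Y) = H(X) + H(Y) - H(X,Y) = 0.0240 bits


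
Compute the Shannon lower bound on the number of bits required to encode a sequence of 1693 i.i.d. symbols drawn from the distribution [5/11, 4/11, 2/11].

Entropy H = 1.4949 bits/symbol
Minimum bits = H × n = 1.4949 × 1693
= 2530.90 bits


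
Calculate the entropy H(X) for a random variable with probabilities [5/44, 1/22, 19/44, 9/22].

H(X) = -Σ p(x) log₂ p(x)
  -5/44 × log₂(5/44) = 0.3565
  -1/22 × log₂(1/22) = 0.2027
  -19/44 × log₂(19/44) = 0.5231
  -9/22 × log₂(9/22) = 0.5275
H(X) = 1.6099 bits


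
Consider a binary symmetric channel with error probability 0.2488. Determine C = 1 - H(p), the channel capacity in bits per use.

For BSC with error probability p:
C = 1 - H(p) where H(p) is binary entropy
H(0.2488) = -0.2488 × log₂(0.2488) - 0.7512 × log₂(0.7512)
H(p) = 0.8094
C = 1 - 0.8094 = 0.1906 bits/use


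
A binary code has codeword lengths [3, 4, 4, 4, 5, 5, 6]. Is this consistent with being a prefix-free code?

Kraft inequality: Σ 2^(-l_i) ≤ 1 for prefix-free code
Calculating: 2^(-3) + 2^(-4) + 2^(-4) + 2^(-4) + 2^(-5) + 2^(-5) + 2^(-6)
= 0.125 + 0.0625 + 0.0625 + 0.0625 + 0.03125 + 0.03125 + 0.015625
= 0.3906
Since 0.3906 ≤ 1, prefix-free code exists


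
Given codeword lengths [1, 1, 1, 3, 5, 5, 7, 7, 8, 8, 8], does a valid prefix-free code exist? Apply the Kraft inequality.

Kraft inequality: Σ 2^(-l_i) ≤ 1 for prefix-free code
Calculating: 2^(-1) + 2^(-1) + 2^(-1) + 2^(-3) + 2^(-5) + 2^(-5) + 2^(-7) + 2^(-7) + 2^(-8) + 2^(-8) + 2^(-8)
= 0.5 + 0.5 + 0.5 + 0.125 + 0.03125 + 0.03125 + 0.0078125 + 0.0078125 + 0.00390625 + 0.00390625 + 0.00390625
= 1.7148
Since 1.7148 > 1, prefix-free code does not exist


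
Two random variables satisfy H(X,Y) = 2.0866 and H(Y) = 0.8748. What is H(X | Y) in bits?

Chain rule: H(X,Y) = H(X|Y) + H(Y)
H(X|Y) = H(X,Y) - H(Y) = 2.0866 - 0.8748 = 1.2118 bits


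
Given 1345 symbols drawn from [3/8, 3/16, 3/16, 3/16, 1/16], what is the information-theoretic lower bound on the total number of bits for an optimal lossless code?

Entropy H = 2.1391 bits/symbol
Minimum bits = H × n = 2.1391 × 1345
= 2877.09 bits


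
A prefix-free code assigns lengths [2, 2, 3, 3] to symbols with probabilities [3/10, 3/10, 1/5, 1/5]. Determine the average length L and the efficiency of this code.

Average length L = Σ p_i × l_i = 2.4000 bits
Entropy H = 1.9710 bits
Efficiency η = H/L × 100% = 82.12%


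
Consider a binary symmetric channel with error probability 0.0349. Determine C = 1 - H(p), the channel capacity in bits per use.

For BSC with error probability p:
C = 1 - H(p) where H(p) is binary entropy
H(0.0349) = -0.0349 × log₂(0.0349) - 0.9651 × log₂(0.9651)
H(p) = 0.2184
C = 1 - 0.2184 = 0.7816 bits/use


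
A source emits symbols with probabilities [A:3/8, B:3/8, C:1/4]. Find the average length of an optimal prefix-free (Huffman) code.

Huffman tree construction:
Combine smallest probabilities repeatedly
Resulting codes:
  A: 11 (length 2)
  B: 0 (length 1)
  C: 10 (length 2)
Average length = Σ p(s) × length(s) = 1.6250 bits


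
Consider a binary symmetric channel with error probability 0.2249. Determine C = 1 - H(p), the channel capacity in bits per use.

For BSC with error probability p:
C = 1 - H(p) where H(p) is binary entropy
H(0.2249) = -0.2249 × log₂(0.2249) - 0.7751 × log₂(0.7751)
H(p) = 0.7690
C = 1 - 0.7690 = 0.2310 bits/use


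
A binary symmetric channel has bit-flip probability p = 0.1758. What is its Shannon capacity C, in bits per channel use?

For BSC with error probability p:
C = 1 - H(p) where H(p) is binary entropy
H(0.1758) = -0.1758 × log₂(0.1758) - 0.8242 × log₂(0.8242)
H(p) = 0.6708
C = 1 - 0.6708 = 0.3292 bits/use


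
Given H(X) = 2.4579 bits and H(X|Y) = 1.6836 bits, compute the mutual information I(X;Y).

I(X;Y) = H(X) - H(X|Y)
I(X;Y) = 2.4579 - 1.6836 = 0.7743 bits


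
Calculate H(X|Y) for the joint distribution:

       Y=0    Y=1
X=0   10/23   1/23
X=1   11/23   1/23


H(X|Y) = Σ_y p(y) H(X|Y=y)
  p(Y=0) = 21/23, H(X|Y=0) = 0.9984
  p(Y=1) = 2/23, H(X|Y=1) = 1.0000
H(X|Y) = 0.9130×0.9984 + 0.0870×1.0000 = 0.9985 bits


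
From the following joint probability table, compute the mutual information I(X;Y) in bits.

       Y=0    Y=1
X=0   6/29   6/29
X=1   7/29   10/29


H(X) = 0.9784, H(Y) = 0.9923, H(X,Y) = 1.9652
I(X;Y) = H(X) + H(Y) - H(X,Y) = 0.0055 bits


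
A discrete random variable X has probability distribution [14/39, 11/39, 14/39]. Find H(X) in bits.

H(X) = -Σ p(x) log₂ p(x)
  -14/39 × log₂(14/39) = 0.5306
  -11/39 × log₂(11/39) = 0.5150
  -14/39 × log₂(14/39) = 0.5306
H(X) = 1.5762 bits


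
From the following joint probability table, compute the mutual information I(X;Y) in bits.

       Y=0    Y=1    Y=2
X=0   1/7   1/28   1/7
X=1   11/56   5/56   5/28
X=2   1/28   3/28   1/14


H(X) = 1.5165, H(Y) = 1.5493, H(X,Y) = 2.9789
I(X;Y) = H(X) + H(Y) - H(X,Y) = 0.0868 bits


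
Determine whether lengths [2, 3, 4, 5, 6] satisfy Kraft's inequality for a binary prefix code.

Kraft inequality: Σ 2^(-l_i) ≤ 1 for prefix-free code
Calculating: 2^(-2) + 2^(-3) + 2^(-4) + 2^(-5) + 2^(-6)
= 0.25 + 0.125 + 0.0625 + 0.03125 + 0.015625
= 0.4844
Since 0.4844 ≤ 1, prefix-free code exists


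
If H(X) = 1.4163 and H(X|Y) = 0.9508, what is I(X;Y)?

I(X;Y) = H(X) - H(X|Y)
I(X;Y) = 1.4163 - 0.9508 = 0.4655 bits


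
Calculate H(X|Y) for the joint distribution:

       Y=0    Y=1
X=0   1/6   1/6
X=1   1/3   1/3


H(X|Y) = Σ_y p(y) H(X|Y=y)
  p(Y=0) = 1/2, H(X|Y=0) = 0.9183
  p(Y=1) = 1/2, H(X|Y=1) = 0.9183
H(X|Y) = 0.5000×0.9183 + 0.5000×0.9183 = 0.9183 bits


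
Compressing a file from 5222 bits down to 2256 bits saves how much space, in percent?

Space savings = (1 - Compressed/Original) × 100%
= (1 - 2256/5222) × 100%
= 56.80%


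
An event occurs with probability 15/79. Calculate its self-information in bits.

Information content I(x) = -log₂(p(x))
I = -log₂(15/79) = -log₂(0.1899)
I = 2.3969 bits


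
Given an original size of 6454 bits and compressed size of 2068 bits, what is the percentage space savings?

Space savings = (1 - Compressed/Original) × 100%
= (1 - 2068/6454) × 100%
= 67.96%


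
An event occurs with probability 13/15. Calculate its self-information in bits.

Information content I(x) = -log₂(p(x))
I = -log₂(13/15) = -log₂(0.8667)
I = 0.2065 bits


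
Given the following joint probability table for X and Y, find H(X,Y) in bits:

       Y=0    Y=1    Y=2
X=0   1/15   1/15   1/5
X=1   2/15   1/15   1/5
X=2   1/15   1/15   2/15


H(X,Y) = -Σ p(x,y) log₂ p(x,y)
  p(0,0)=1/15: -0.0667 × log₂(0.0667) = 0.2605
  p(0,1)=1/15: -0.0667 × log₂(0.0667) = 0.2605
  p(0,2)=1/5: -0.2000 × log₂(0.2000) = 0.4644
  p(1,0)=2/15: -0.1333 × log₂(0.1333) = 0.3876
  p(1,1)=1/15: -0.0667 × log₂(0.0667) = 0.2605
  p(1,2)=1/5: -0.2000 × log₂(0.2000) = 0.4644
  p(2,0)=1/15: -0.0667 × log₂(0.0667) = 0.2605
  p(2,1)=1/15: -0.0667 × log₂(0.0667) = 0.2605
  p(2,2)=2/15: -0.1333 × log₂(0.1333) = 0.3876
H(X,Y) = 3.0062 bits


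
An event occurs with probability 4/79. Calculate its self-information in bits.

Information content I(x) = -log₂(p(x))
I = -log₂(4/79) = -log₂(0.0506)
I = 4.3038 bits


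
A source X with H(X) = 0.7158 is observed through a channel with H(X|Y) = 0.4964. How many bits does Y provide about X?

I(X;Y) = H(X) - H(X|Y)
I(X;Y) = 0.7158 - 0.4964 = 0.2194 bits


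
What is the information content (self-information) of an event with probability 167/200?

Information content I(x) = -log₂(p(x))
I = -log₂(167/200) = -log₂(0.8350)
I = 0.2602 bits


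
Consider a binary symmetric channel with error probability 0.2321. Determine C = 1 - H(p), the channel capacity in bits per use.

For BSC with error probability p:
C = 1 - H(p) where H(p) is binary entropy
H(0.2321) = -0.2321 × log₂(0.2321) - 0.7679 × log₂(0.7679)
H(p) = 0.7817
C = 1 - 0.7817 = 0.2183 bits/use


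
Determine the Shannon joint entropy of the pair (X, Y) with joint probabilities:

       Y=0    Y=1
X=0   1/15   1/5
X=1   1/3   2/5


H(X,Y) = -Σ p(x,y) log₂ p(x,y)
  p(0,0)=1/15: -0.0667 × log₂(0.0667) = 0.2605
  p(0,1)=1/5: -0.2000 × log₂(0.2000) = 0.4644
  p(1,0)=1/3: -0.3333 × log₂(0.3333) = 0.5283
  p(1,1)=2/5: -0.4000 × log₂(0.4000) = 0.5288
H(X,Y) = 1.7819 bits


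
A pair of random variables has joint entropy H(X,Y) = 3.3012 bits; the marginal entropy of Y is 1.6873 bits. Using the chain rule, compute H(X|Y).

Chain rule: H(X,Y) = H(X|Y) + H(Y)
H(X|Y) = H(X,Y) - H(Y) = 3.3012 - 1.6873 = 1.6139 bits


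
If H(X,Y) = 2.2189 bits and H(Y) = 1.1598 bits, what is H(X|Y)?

Chain rule: H(X,Y) = H(X|Y) + H(Y)
H(X|Y) = H(X,Y) - H(Y) = 2.2189 - 1.1598 = 1.0591 bits


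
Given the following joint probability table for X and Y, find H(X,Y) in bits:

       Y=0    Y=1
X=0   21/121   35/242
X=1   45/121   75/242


H(X,Y) = -Σ p(x,y) log₂ p(x,y)
  p(0,0)=21/121: -0.1736 × log₂(0.1736) = 0.4385
  p(0,1)=35/242: -0.1446 × log₂(0.1446) = 0.4035
  p(1,0)=45/121: -0.3719 × log₂(0.3719) = 0.5307
  p(1,1)=75/242: -0.3099 × log₂(0.3099) = 0.5238
H(X,Y) = 1.8964 bits


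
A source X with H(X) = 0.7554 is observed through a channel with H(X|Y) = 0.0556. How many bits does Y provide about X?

I(X;Y) = H(X) - H(X|Y)
I(X;Y) = 0.7554 - 0.0556 = 0.6998 bits


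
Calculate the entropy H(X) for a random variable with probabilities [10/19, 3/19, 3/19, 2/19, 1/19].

H(X) = -Σ p(x) log₂ p(x)
  -10/19 × log₂(10/19) = 0.4874
  -3/19 × log₂(3/19) = 0.4205
  -3/19 × log₂(3/19) = 0.4205
  -2/19 × log₂(2/19) = 0.3419
  -1/19 × log₂(1/19) = 0.2236
H(X) = 1.8938 bits


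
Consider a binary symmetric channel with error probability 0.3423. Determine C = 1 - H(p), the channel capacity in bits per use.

For BSC with error probability p:
C = 1 - H(p) where H(p) is binary entropy
H(0.3423) = -0.3423 × log₂(0.3423) - 0.6577 × log₂(0.6577)
H(p) = 0.9270
C = 1 - 0.9270 = 0.0730 bits/use


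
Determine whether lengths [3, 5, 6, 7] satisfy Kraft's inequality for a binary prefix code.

Kraft inequality: Σ 2^(-l_i) ≤ 1 for prefix-free code
Calculating: 2^(-3) + 2^(-5) + 2^(-6) + 2^(-7)
= 0.125 + 0.03125 + 0.015625 + 0.0078125
= 0.1797
Since 0.1797 ≤ 1, prefix-free code exists


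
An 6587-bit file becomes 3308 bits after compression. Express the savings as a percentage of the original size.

Space savings = (1 - Compressed/Original) × 100%
= (1 - 3308/6587) × 100%
= 49.78%


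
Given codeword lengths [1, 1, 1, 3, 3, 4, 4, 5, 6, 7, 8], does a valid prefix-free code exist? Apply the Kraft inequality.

Kraft inequality: Σ 2^(-l_i) ≤ 1 for prefix-free code
Calculating: 2^(-1) + 2^(-1) + 2^(-1) + 2^(-3) + 2^(-3) + 2^(-4) + 2^(-4) + 2^(-5) + 2^(-6) + 2^(-7) + 2^(-8)
= 0.5 + 0.5 + 0.5 + 0.125 + 0.125 + 0.0625 + 0.0625 + 0.03125 + 0.015625 + 0.0078125 + 0.00390625
= 1.9336
Since 1.9336 > 1, prefix-free code does not exist


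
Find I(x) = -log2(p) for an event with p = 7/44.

Information content I(x) = -log₂(p(x))
I = -log₂(7/44) = -log₂(0.1591)
I = 2.6521 bits


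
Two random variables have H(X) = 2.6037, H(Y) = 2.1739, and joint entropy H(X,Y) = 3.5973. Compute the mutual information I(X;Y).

I(X;Y) = H(X) + H(Y) - H(X,Y)
I(X;Y) = 2.6037 + 2.1739 - 3.5973 = 1.1803 bits


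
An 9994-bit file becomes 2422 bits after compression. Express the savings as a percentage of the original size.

Space savings = (1 - Compressed/Original) × 100%
= (1 - 2422/9994) × 100%
= 75.77%


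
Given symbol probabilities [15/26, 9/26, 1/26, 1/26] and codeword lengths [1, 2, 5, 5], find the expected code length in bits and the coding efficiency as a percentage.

Average length L = Σ p_i × l_i = 1.6538 bits
Entropy H = 1.3492 bits
Efficiency η = H/L × 100% = 81.58%


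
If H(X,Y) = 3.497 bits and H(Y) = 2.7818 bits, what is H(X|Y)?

Chain rule: H(X,Y) = H(X|Y) + H(Y)
H(X|Y) = H(X,Y) - H(Y) = 3.497 - 2.7818 = 0.7152 bits


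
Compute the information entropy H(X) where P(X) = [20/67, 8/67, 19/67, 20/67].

H(X) = -Σ p(x) log₂ p(x)
  -20/67 × log₂(20/67) = 0.5206
  -8/67 × log₂(8/67) = 0.3661
  -19/67 × log₂(19/67) = 0.5156
  -20/67 × log₂(20/67) = 0.5206
H(X) = 1.9230 bits


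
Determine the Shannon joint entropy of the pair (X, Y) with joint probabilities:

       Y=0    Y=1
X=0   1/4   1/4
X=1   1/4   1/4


H(X,Y) = -Σ p(x,y) log₂ p(x,y)
  p(0,0)=1/4: -0.2500 × log₂(0.2500) = 0.5000
  p(0,1)=1/4: -0.2500 × log₂(0.2500) = 0.5000
  p(1,0)=1/4: -0.2500 × log₂(0.2500) = 0.5000
  p(1,1)=1/4: -0.2500 × log₂(0.2500) = 0.5000
H(X,Y) = 2.0000 bits


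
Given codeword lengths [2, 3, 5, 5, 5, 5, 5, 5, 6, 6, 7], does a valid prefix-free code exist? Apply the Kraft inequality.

Kraft inequality: Σ 2^(-l_i) ≤ 1 for prefix-free code
Calculating: 2^(-2) + 2^(-3) + 2^(-5) + 2^(-5) + 2^(-5) + 2^(-5) + 2^(-5) + 2^(-5) + 2^(-6) + 2^(-6) + 2^(-7)
= 0.25 + 0.125 + 0.03125 + 0.03125 + 0.03125 + 0.03125 + 0.03125 + 0.03125 + 0.015625 + 0.015625 + 0.0078125
= 0.6016
Since 0.6016 ≤ 1, prefix-free code exists


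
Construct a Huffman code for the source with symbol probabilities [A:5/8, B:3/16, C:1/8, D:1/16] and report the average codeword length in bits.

Huffman tree construction:
Combine smallest probabilities repeatedly
Resulting codes:
  A: 1 (length 1)
  B: 00 (length 2)
  C: 011 (length 3)
  D: 010 (length 3)
Average length = Σ p(s) × length(s) = 1.5625 bits


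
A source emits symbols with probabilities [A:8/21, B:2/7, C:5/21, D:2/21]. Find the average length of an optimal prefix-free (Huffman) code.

Huffman tree construction:
Combine smallest probabilities repeatedly
Resulting codes:
  A: 0 (length 1)
  B: 10 (length 2)
  C: 111 (length 3)
  D: 110 (length 3)
Average length = Σ p(s) × length(s) = 1.9524 bits


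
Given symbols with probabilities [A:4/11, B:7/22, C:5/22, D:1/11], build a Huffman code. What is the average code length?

Huffman tree construction:
Combine smallest probabilities repeatedly
Resulting codes:
  A: 0 (length 1)
  B: 10 (length 2)
  C: 111 (length 3)
  D: 110 (length 3)
Average length = Σ p(s) × length(s) = 1.9545 bits


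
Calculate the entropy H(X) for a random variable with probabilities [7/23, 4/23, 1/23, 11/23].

H(X) = -Σ p(x) log₂ p(x)
  -7/23 × log₂(7/23) = 0.5223
  -4/23 × log₂(4/23) = 0.4389
  -1/23 × log₂(1/23) = 0.1967
  -11/23 × log₂(11/23) = 0.5089
H(X) = 1.6668 bits


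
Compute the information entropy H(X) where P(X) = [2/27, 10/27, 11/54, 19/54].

H(X) = -Σ p(x) log₂ p(x)
  -2/27 × log₂(2/27) = 0.2781
  -10/27 × log₂(10/27) = 0.5307
  -11/54 × log₂(11/54) = 0.4676
  -19/54 × log₂(19/54) = 0.5302
H(X) = 1.8067 bits


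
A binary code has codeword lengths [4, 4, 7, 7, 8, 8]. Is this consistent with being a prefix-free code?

Kraft inequality: Σ 2^(-l_i) ≤ 1 for prefix-free code
Calculating: 2^(-4) + 2^(-4) + 2^(-7) + 2^(-7) + 2^(-8) + 2^(-8)
= 0.0625 + 0.0625 + 0.0078125 + 0.0078125 + 0.00390625 + 0.00390625
= 0.1484
Since 0.1484 ≤ 1, prefix-free code exists


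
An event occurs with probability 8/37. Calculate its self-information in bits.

Information content I(x) = -log₂(p(x))
I = -log₂(8/37) = -log₂(0.2162)
I = 2.2095 bits


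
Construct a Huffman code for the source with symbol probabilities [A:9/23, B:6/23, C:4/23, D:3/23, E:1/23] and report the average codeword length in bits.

Huffman tree construction:
Combine smallest probabilities repeatedly
Resulting codes:
  A: 0 (length 1)
  B: 10 (length 2)
  C: 110 (length 3)
  D: 1111 (length 4)
  E: 1110 (length 4)
Average length = Σ p(s) × length(s) = 2.1304 bits


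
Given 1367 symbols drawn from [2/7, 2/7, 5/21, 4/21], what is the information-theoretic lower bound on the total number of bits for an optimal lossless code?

Entropy H = 1.9814 bits/symbol
Minimum bits = H × n = 1.9814 × 1367
= 2708.58 bits


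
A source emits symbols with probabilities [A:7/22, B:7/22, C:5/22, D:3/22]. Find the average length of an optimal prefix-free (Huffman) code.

Huffman tree construction:
Combine smallest probabilities repeatedly
Resulting codes:
  A: 10 (length 2)
  B: 11 (length 2)
  C: 01 (length 2)
  D: 00 (length 2)
Average length = Σ p(s) × length(s) = 2.0000 bits


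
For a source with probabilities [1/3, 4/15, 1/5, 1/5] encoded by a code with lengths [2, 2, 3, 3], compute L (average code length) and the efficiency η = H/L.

Average length L = Σ p_i × l_i = 2.4000 bits
Entropy H = 1.9656 bits
Efficiency η = H/L × 100% = 81.90%


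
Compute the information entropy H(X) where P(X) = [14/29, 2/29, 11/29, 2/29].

H(X) = -Σ p(x) log₂ p(x)
  -14/29 × log₂(14/29) = 0.5072
  -2/29 × log₂(2/29) = 0.2661
  -11/29 × log₂(11/29) = 0.5305
  -2/29 × log₂(2/29) = 0.2661
H(X) = 1.5698 bits


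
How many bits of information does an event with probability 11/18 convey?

Information content I(x) = -log₂(p(x))
I = -log₂(11/18) = -log₂(0.6111)
I = 0.7105 bits


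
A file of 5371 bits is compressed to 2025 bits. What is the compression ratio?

Compression ratio = Original / Compressed
= 5371 / 2025 = 2.65:1


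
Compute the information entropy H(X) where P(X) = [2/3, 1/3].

H(X) = -Σ p(x) log₂ p(x)
  -2/3 × log₂(2/3) = 0.3900
  -1/3 × log₂(1/3) = 0.5283
H(X) = 0.9183 bits


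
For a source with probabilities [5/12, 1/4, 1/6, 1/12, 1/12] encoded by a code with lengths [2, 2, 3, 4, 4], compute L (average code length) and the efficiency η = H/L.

Average length L = Σ p_i × l_i = 2.5000 bits
Entropy H = 2.0546 bits
Efficiency η = H/L × 100% = 82.18%


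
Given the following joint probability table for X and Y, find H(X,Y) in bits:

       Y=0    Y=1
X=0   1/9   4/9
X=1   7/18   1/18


H(X,Y) = -Σ p(x,y) log₂ p(x,y)
  p(0,0)=1/9: -0.1111 × log₂(0.1111) = 0.3522
  p(0,1)=4/9: -0.4444 × log₂(0.4444) = 0.5200
  p(1,0)=7/18: -0.3889 × log₂(0.3889) = 0.5299
  p(1,1)=1/18: -0.0556 × log₂(0.0556) = 0.2317
H(X,Y) = 1.6337 bits


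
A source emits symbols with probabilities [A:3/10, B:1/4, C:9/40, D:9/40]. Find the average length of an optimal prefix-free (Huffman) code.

Huffman tree construction:
Combine smallest probabilities repeatedly
Resulting codes:
  A: 11 (length 2)
  B: 10 (length 2)
  C: 00 (length 2)
  D: 01 (length 2)
Average length = Σ p(s) × length(s) = 2.0000 bits


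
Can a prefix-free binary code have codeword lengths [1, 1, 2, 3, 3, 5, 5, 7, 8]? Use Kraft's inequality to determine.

Kraft inequality: Σ 2^(-l_i) ≤ 1 for prefix-free code
Calculating: 2^(-1) + 2^(-1) + 2^(-2) + 2^(-3) + 2^(-3) + 2^(-5) + 2^(-5) + 2^(-7) + 2^(-8)
= 0.5 + 0.5 + 0.25 + 0.125 + 0.125 + 0.03125 + 0.03125 + 0.0078125 + 0.00390625
= 1.5742
Since 1.5742 > 1, prefix-free code does not exist


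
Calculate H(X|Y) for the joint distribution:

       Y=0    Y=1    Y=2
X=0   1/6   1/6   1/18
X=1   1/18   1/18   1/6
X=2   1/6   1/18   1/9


H(X|Y) = Σ_y p(y) H(X|Y=y)
  p(Y=0) = 7/18, H(X|Y=0) = 1.4488
  p(Y=1) = 5/18, H(X|Y=1) = 1.3710
  p(Y=2) = 1/3, H(X|Y=2) = 1.4591
H(X|Y) = 0.3889×1.4488 + 0.2778×1.3710 + 0.3333×1.4591 = 1.4306 bits


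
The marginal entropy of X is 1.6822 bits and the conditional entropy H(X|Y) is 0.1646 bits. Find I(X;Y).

I(X;Y) = H(X) - H(X|Y)
I(X;Y) = 1.6822 - 0.1646 = 1.5176 bits


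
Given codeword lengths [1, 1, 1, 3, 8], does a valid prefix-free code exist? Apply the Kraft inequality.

Kraft inequality: Σ 2^(-l_i) ≤ 1 for prefix-free code
Calculating: 2^(-1) + 2^(-1) + 2^(-1) + 2^(-3) + 2^(-8)
= 0.5 + 0.5 + 0.5 + 0.125 + 0.00390625
= 1.6289
Since 1.6289 > 1, prefix-free code does not exist


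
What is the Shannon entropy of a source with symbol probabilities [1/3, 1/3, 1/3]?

H(X) = -Σ p(x) log₂ p(x)
  -1/3 × log₂(1/3) = 0.5283
  -1/3 × log₂(1/3) = 0.5283
  -1/3 × log₂(1/3) = 0.5283
H(X) = 1.5850 bits


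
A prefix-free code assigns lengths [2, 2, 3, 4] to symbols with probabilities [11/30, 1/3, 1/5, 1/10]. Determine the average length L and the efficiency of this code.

Average length L = Σ p_i × l_i = 2.4000 bits
Entropy H = 1.8556 bits
Efficiency η = H/L × 100% = 77.32%


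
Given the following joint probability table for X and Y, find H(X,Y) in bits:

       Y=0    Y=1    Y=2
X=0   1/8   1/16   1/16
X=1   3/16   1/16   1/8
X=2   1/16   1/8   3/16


H(X,Y) = -Σ p(x,y) log₂ p(x,y)
  p(0,0)=1/8: -0.1250 × log₂(0.1250) = 0.3750
  p(0,1)=1/16: -0.0625 × log₂(0.0625) = 0.2500
  p(0,2)=1/16: -0.0625 × log₂(0.0625) = 0.2500
  p(1,0)=3/16: -0.1875 × log₂(0.1875) = 0.4528
  p(1,1)=1/16: -0.0625 × log₂(0.0625) = 0.2500
  p(1,2)=1/8: -0.1250 × log₂(0.1250) = 0.3750
  p(2,0)=1/16: -0.0625 × log₂(0.0625) = 0.2500
  p(2,1)=1/8: -0.1250 × log₂(0.1250) = 0.3750
  p(2,2)=3/16: -0.1875 × log₂(0.1875) = 0.4528
H(X,Y) = 3.0306 bits


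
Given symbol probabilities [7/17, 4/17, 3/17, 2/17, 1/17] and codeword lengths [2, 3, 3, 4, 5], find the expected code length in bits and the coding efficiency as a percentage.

Average length L = Σ p_i × l_i = 2.8235 bits
Entropy H = 2.0636 bits
Efficiency η = H/L × 100% = 73.08%


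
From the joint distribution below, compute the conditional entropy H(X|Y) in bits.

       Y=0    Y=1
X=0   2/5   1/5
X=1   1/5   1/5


H(X|Y) = Σ_y p(y) H(X|Y=y)
  p(Y=0) = 3/5, H(X|Y=0) = 0.9183
  p(Y=1) = 2/5, H(X|Y=1) = 1.0000
H(X|Y) = 0.6000×0.9183 + 0.4000×1.0000 = 0.9510 bits


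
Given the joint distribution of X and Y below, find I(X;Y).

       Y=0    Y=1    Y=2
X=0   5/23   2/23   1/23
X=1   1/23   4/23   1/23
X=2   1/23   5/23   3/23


H(X) = 1.5653, H(Y) = 1.5099, H(X,Y) = 2.8725
I(X;Y) = H(X) + H(Y) - H(X,Y) = 0.2027 bits


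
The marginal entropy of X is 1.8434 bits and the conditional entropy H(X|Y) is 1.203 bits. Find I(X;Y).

I(X;Y) = H(X) - H(X|Y)
I(X;Y) = 1.8434 - 1.203 = 0.6404 bits


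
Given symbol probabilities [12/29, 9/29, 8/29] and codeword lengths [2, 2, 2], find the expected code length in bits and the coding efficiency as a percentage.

Average length L = Σ p_i × l_i = 2.0000 bits
Entropy H = 1.5632 bits
Efficiency η = H/L × 100% = 78.16%


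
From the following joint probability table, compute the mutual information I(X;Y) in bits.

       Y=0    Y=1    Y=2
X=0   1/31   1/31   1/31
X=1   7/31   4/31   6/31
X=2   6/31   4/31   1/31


H(X) = 1.3318, H(Y) = 1.5403, H(X,Y) = 2.8035
I(X;Y) = H(X) + H(Y) - H(X,Y) = 0.0685 bits


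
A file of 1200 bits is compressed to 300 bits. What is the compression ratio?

Compression ratio = Original / Compressed
= 1200 / 300 = 4.00:1


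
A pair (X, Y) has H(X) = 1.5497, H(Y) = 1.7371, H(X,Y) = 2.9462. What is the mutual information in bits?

I(X;Y) = H(X) + H(Y) - H(X,Y)
I(X;Y) = 1.5497 + 1.7371 - 2.9462 = 0.3406 bits


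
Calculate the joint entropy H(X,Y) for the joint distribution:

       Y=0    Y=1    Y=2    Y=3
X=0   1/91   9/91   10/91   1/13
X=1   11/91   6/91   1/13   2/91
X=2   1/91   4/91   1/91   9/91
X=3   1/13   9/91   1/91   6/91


H(X,Y) = -Σ p(x,y) log₂ p(x,y)
  p(0,0)=1/91: -0.0110 × log₂(0.0110) = 0.0715
  p(0,1)=9/91: -0.0989 × log₂(0.0989) = 0.3301
  p(0,2)=10/91: -0.1099 × log₂(0.1099) = 0.3501
  p(0,3)=1/13: -0.0769 × log₂(0.0769) = 0.2846
  p(1,0)=11/91: -0.1209 × log₂(0.1209) = 0.3685
  p(1,1)=6/91: -0.0659 × log₂(0.0659) = 0.2586
  p(1,2)=1/13: -0.0769 × log₂(0.0769) = 0.2846
  p(1,3)=2/91: -0.0220 × log₂(0.0220) = 0.1211
  p(2,0)=1/91: -0.0110 × log₂(0.0110) = 0.0715
  p(2,1)=4/91: -0.0440 × log₂(0.0440) = 0.1981
  p(2,2)=1/91: -0.0110 × log₂(0.0110) = 0.0715
  p(2,3)=9/91: -0.0989 × log₂(0.0989) = 0.3301
  p(3,0)=1/13: -0.0769 × log₂(0.0769) = 0.2846
  p(3,1)=9/91: -0.0989 × log₂(0.0989) = 0.3301
  p(3,2)=1/91: -0.0110 × log₂(0.0110) = 0.0715
  p(3,3)=6/91: -0.0659 × log₂(0.0659) = 0.2586
H(X,Y) = 3.6854 bits


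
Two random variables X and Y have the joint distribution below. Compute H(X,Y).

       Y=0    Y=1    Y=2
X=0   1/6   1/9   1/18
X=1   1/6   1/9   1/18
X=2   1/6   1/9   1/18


H(X,Y) = -Σ p(x,y) log₂ p(x,y)
  p(0,0)=1/6: -0.1667 × log₂(0.1667) = 0.4308
  p(0,1)=1/9: -0.1111 × log₂(0.1111) = 0.3522
  p(0,2)=1/18: -0.0556 × log₂(0.0556) = 0.2317
  p(1,0)=1/6: -0.1667 × log₂(0.1667) = 0.4308
  p(1,1)=1/9: -0.1111 × log₂(0.1111) = 0.3522
  p(1,2)=1/18: -0.0556 × log₂(0.0556) = 0.2317
  p(2,0)=1/6: -0.1667 × log₂(0.1667) = 0.4308
  p(2,1)=1/9: -0.1111 × log₂(0.1111) = 0.3522
  p(2,2)=1/18: -0.0556 × log₂(0.0556) = 0.2317
H(X,Y) = 3.0441 bits


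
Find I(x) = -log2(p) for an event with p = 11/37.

Information content I(x) = -log₂(p(x))
I = -log₂(11/37) = -log₂(0.2973)
I = 1.7500 bits


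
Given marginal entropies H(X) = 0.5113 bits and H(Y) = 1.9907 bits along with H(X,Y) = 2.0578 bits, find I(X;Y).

I(X;Y) = H(X) + H(Y) - H(X,Y)
I(X;Y) = 0.5113 + 1.9907 - 2.0578 = 0.4442 bits


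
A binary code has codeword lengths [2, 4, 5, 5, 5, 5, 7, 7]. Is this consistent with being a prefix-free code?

Kraft inequality: Σ 2^(-l_i) ≤ 1 for prefix-free code
Calculating: 2^(-2) + 2^(-4) + 2^(-5) + 2^(-5) + 2^(-5) + 2^(-5) + 2^(-7) + 2^(-7)
= 0.25 + 0.0625 + 0.03125 + 0.03125 + 0.03125 + 0.03125 + 0.0078125 + 0.0078125
= 0.4531
Since 0.4531 ≤ 1, prefix-free code exists


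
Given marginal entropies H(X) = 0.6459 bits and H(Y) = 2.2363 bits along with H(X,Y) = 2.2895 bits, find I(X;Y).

I(X;Y) = H(X) + H(Y) - H(X,Y)
I(X;Y) = 0.6459 + 2.2363 - 2.2895 = 0.5927 bits


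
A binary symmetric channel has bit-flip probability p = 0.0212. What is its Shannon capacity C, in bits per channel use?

For BSC with error probability p:
C = 1 - H(p) where H(p) is binary entropy
H(0.0212) = -0.0212 × log₂(0.0212) - 0.9788 × log₂(0.9788)
H(p) = 0.1481
C = 1 - 0.1481 = 0.8519 bits/use


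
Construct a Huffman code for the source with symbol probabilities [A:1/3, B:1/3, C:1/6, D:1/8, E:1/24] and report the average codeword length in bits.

Huffman tree construction:
Combine smallest probabilities repeatedly
Resulting codes:
  A: 10 (length 2)
  B: 11 (length 2)
  C: 00 (length 2)
  D: 011 (length 3)
  E: 010 (length 3)
Average length = Σ p(s) × length(s) = 2.1667 bits


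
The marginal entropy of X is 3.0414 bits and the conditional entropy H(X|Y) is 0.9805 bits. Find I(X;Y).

I(X;Y) = H(X) - H(X|Y)
I(X;Y) = 3.0414 - 0.9805 = 2.0609 bits


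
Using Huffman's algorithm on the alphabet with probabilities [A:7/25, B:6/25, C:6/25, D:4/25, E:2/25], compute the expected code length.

Huffman tree construction:
Combine smallest probabilities repeatedly
Resulting codes:
  A: 11 (length 2)
  B: 00 (length 2)
  C: 01 (length 2)
  D: 101 (length 3)
  E: 100 (length 3)
Average length = Σ p(s) × length(s) = 2.2400 bits


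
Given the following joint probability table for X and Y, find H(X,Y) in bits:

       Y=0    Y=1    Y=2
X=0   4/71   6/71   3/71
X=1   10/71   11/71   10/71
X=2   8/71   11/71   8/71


H(X,Y) = -Σ p(x,y) log₂ p(x,y)
  p(0,0)=4/71: -0.0563 × log₂(0.0563) = 0.2338
  p(0,1)=6/71: -0.0845 × log₂(0.0845) = 0.3012
  p(0,2)=3/71: -0.0423 × log₂(0.0423) = 0.1929
  p(1,0)=10/71: -0.1408 × log₂(0.1408) = 0.3983
  p(1,1)=11/71: -0.1549 × log₂(0.1549) = 0.4168
  p(1,2)=10/71: -0.1408 × log₂(0.1408) = 0.3983
  p(2,0)=8/71: -0.1127 × log₂(0.1127) = 0.3549
  p(2,1)=11/71: -0.1549 × log₂(0.1549) = 0.4168
  p(2,2)=8/71: -0.1127 × log₂(0.1127) = 0.3549
H(X,Y) = 3.0679 bits


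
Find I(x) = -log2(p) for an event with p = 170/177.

Information content I(x) = -log₂(p(x))
I = -log₂(170/177) = -log₂(0.9605)
I = 0.0582 bits


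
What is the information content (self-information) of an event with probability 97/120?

Information content I(x) = -log₂(p(x))
I = -log₂(97/120) = -log₂(0.8083)
I = 0.3070 bits


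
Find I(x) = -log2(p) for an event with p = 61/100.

Information content I(x) = -log₂(p(x))
I = -log₂(61/100) = -log₂(0.6100)
I = 0.7131 bits


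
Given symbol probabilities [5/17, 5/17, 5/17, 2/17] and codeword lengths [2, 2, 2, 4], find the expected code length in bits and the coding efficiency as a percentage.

Average length L = Σ p_i × l_i = 2.2353 bits
Entropy H = 1.9211 bits
Efficiency η = H/L × 100% = 85.94%


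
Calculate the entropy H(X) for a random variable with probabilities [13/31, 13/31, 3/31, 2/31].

H(X) = -Σ p(x) log₂ p(x)
  -13/31 × log₂(13/31) = 0.5258
  -13/31 × log₂(13/31) = 0.5258
  -3/31 × log₂(3/31) = 0.3261
  -2/31 × log₂(2/31) = 0.2551
H(X) = 1.6327 bits


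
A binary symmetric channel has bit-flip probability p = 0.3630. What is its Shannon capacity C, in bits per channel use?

For BSC with error probability p:
C = 1 - H(p) where H(p) is binary entropy
H(0.3630) = -0.3630 × log₂(0.3630) - 0.6370 × log₂(0.6370)
H(p) = 0.9451
C = 1 - 0.9451 = 0.0549 bits/use


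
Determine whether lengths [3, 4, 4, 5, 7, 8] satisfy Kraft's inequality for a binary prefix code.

Kraft inequality: Σ 2^(-l_i) ≤ 1 for prefix-free code
Calculating: 2^(-3) + 2^(-4) + 2^(-4) + 2^(-5) + 2^(-7) + 2^(-8)
= 0.125 + 0.0625 + 0.0625 + 0.03125 + 0.0078125 + 0.00390625
= 0.2930
Since 0.2930 ≤ 1, prefix-free code exists


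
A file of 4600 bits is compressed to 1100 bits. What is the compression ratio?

Compression ratio = Original / Compressed
= 4600 / 1100 = 4.18:1


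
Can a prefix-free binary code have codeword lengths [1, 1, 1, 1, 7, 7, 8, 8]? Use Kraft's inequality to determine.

Kraft inequality: Σ 2^(-l_i) ≤ 1 for prefix-free code
Calculating: 2^(-1) + 2^(-1) + 2^(-1) + 2^(-1) + 2^(-7) + 2^(-7) + 2^(-8) + 2^(-8)
= 0.5 + 0.5 + 0.5 + 0.5 + 0.0078125 + 0.0078125 + 0.00390625 + 0.00390625
= 2.0234
Since 2.0234 > 1, prefix-free code does not exist


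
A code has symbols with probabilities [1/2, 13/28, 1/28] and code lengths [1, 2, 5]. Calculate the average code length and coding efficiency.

Average length L = Σ p_i × l_i = 1.6071 bits
Entropy H = 1.1856 bits
Efficiency η = H/L × 100% = 73.77%


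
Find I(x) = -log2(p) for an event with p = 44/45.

Information content I(x) = -log₂(p(x))
I = -log₂(44/45) = -log₂(0.9778)
I = 0.0324 bits


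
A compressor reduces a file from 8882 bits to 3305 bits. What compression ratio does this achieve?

Compression ratio = Original / Compressed
= 8882 / 3305 = 2.69:1


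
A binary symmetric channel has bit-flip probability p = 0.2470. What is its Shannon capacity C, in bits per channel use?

For BSC with error probability p:
C = 1 - H(p) where H(p) is binary entropy
H(0.2470) = -0.2470 × log₂(0.2470) - 0.7530 × log₂(0.7530)
H(p) = 0.8065
C = 1 - 0.8065 = 0.1935 bits/use


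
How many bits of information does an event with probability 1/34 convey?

Information content I(x) = -log₂(p(x))
I = -log₂(1/34) = -log₂(0.0294)
I = 5.0875 bits


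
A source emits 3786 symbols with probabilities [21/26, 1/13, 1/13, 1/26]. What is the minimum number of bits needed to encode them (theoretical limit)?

Entropy H = 0.9990 bits/symbol
Minimum bits = H × n = 0.9990 × 3786
= 3782.03 bits


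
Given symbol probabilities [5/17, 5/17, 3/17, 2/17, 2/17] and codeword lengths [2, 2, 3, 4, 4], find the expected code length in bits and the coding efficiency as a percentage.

Average length L = Σ p_i × l_i = 2.6471 bits
Entropy H = 2.2066 bits
Efficiency η = H/L × 100% = 83.36%


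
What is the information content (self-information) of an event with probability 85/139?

Information content I(x) = -log₂(p(x))
I = -log₂(85/139) = -log₂(0.6115)
I = 0.7096 bits


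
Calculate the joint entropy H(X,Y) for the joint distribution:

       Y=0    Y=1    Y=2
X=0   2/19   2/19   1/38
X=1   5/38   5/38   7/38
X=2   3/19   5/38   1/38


H(X,Y) = -Σ p(x,y) log₂ p(x,y)
  p(0,0)=2/19: -0.1053 × log₂(0.1053) = 0.3419
  p(0,1)=2/19: -0.1053 × log₂(0.1053) = 0.3419
  p(0,2)=1/38: -0.0263 × log₂(0.0263) = 0.1381
  p(1,0)=5/38: -0.1316 × log₂(0.1316) = 0.3850
  p(1,1)=5/38: -0.1316 × log₂(0.1316) = 0.3850
  p(1,2)=7/38: -0.1842 × log₂(0.1842) = 0.4496
  p(2,0)=3/19: -0.1579 × log₂(0.1579) = 0.4205
  p(2,1)=5/38: -0.1316 × log₂(0.1316) = 0.3850
  p(2,2)=1/38: -0.0263 × log₂(0.0263) = 0.1381
H(X,Y) = 2.9850 bits


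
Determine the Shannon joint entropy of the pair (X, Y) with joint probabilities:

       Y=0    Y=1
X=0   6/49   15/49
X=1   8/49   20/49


H(X,Y) = -Σ p(x,y) log₂ p(x,y)
  p(0,0)=6/49: -0.1224 × log₂(0.1224) = 0.3710
  p(0,1)=15/49: -0.3061 × log₂(0.3061) = 0.5228
  p(1,0)=8/49: -0.1633 × log₂(0.1633) = 0.4269
  p(1,1)=20/49: -0.4082 × log₂(0.4082) = 0.5277
H(X,Y) = 1.8483 bits


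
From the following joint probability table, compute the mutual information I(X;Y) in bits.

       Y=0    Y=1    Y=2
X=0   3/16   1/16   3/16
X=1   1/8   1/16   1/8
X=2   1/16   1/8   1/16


H(X) = 1.5462, H(Y) = 1.5613, H(X,Y) = 3.0306
I(X;Y) = H(X) + H(Y) - H(X,Y) = 0.0768 bits


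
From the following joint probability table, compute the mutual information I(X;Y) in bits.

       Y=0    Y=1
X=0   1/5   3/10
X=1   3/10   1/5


H(X) = 1.0000, H(Y) = 1.0000, H(X,Y) = 1.9710
I(X;Y) = H(X) + H(Y) - H(X,Y) = 0.0290 bits


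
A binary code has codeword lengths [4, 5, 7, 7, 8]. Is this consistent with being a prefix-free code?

Kraft inequality: Σ 2^(-l_i) ≤ 1 for prefix-free code
Calculating: 2^(-4) + 2^(-5) + 2^(-7) + 2^(-7) + 2^(-8)
= 0.0625 + 0.03125 + 0.0078125 + 0.0078125 + 0.00390625
= 0.1133
Since 0.1133 ≤ 1, prefix-free code exists


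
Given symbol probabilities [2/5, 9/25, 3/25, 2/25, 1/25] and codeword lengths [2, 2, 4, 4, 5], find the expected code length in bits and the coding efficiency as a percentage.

Average length L = Σ p_i × l_i = 2.5200 bits
Entropy H = 1.9037 bits
Efficiency η = H/L × 100% = 75.54%


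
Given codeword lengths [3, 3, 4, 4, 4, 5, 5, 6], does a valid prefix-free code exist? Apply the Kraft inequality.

Kraft inequality: Σ 2^(-l_i) ≤ 1 for prefix-free code
Calculating: 2^(-3) + 2^(-3) + 2^(-4) + 2^(-4) + 2^(-4) + 2^(-5) + 2^(-5) + 2^(-6)
= 0.125 + 0.125 + 0.0625 + 0.0625 + 0.0625 + 0.03125 + 0.03125 + 0.015625
= 0.5156
Since 0.5156 ≤ 1, prefix-free code exists


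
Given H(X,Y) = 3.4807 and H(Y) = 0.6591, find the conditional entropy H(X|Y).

Chain rule: H(X,Y) = H(X|Y) + H(Y)
H(X|Y) = H(X,Y) - H(Y) = 3.4807 - 0.6591 = 2.8216 bits


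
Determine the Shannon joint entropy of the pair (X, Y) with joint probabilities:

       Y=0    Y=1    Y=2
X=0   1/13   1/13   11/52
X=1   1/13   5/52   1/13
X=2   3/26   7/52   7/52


H(X,Y) = -Σ p(x,y) log₂ p(x,y)
  p(0,0)=1/13: -0.0769 × log₂(0.0769) = 0.2846
  p(0,1)=1/13: -0.0769 × log₂(0.0769) = 0.2846
  p(0,2)=11/52: -0.2115 × log₂(0.2115) = 0.4741
  p(1,0)=1/13: -0.0769 × log₂(0.0769) = 0.2846
  p(1,1)=5/52: -0.0962 × log₂(0.0962) = 0.3249
  p(1,2)=1/13: -0.0769 × log₂(0.0769) = 0.2846
  p(2,0)=3/26: -0.1154 × log₂(0.1154) = 0.3595
  p(2,1)=7/52: -0.1346 × log₂(0.1346) = 0.3895
  p(2,2)=7/52: -0.1346 × log₂(0.1346) = 0.3895
H(X,Y) = 3.0759 bits


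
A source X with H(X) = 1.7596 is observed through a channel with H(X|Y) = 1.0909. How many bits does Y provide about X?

I(X;Y) = H(X) - H(X|Y)
I(X;Y) = 1.7596 - 1.0909 = 0.6687 bits


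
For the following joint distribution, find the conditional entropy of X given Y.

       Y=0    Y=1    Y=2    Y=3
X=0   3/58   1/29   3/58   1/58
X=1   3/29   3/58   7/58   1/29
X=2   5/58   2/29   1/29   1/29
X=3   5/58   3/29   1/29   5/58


H(X|Y) = Σ_y p(y) H(X|Y=y)
  p(Y=0) = 19/58, H(X|Y=0) = 1.9593
  p(Y=1) = 15/58, H(X|Y=1) = 1.8892
  p(Y=2) = 7/29, H(X|Y=2) = 1.7783
  p(Y=3) = 5/29, H(X|Y=3) = 1.7610
H(X|Y) = 0.3276×1.9593 + 0.2586×1.8892 + 0.2414×1.7783 + 0.1724×1.7610 = 1.8633 bits
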